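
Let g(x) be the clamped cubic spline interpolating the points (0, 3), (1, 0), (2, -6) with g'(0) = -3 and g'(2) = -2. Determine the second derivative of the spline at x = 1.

With M_i denoting the second derivative at x_i, h_i = 1, 1, and Δ_i = (y_(i+1) − y_i)/h_i = -3, -6:
  1·M_0 + 4·M_1 + 1·M_2 = 6(Δ_1 - Δ_0) = -18
Clamped end conditions give two more equations: 2h_0·M_0 + h_0·M_1 = 6(Δ_0 - g'(0)) = 0 and h_1·M_1 + 2h_1·M_2 = 6(g'(2) - Δ_1) = 24.
Forward elimination and back-substitution give M_0 = 5, M_1 = -10, M_2 = 17.

-10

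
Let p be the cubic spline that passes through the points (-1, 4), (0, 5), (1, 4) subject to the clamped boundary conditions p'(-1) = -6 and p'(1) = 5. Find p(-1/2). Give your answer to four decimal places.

3.7188

Write m_i for p''(x_i). With h_i = 1, 1 and divided differences Δ_i = 1, -1, the continuity of p' gives the tridiagonal system
  1·m_0 + 4·m_1 + 1·m_2 = 6(Δ_1 - Δ_0) = -12
Clamped end conditions give two more equations: 2h_0·m_0 + h_0·m_1 = 6(Δ_0 - p'(-1)) = 42 and h_1·m_1 + 2h_1·m_2 = 6(p'(1) - Δ_1) = 36.
Forward elimination and back-substitution give m_0 = 59/2, m_1 = -17, m_2 = 53/2.
On [-1, 0], p(x) = 4 - 6·(x + 1) + 59/4·(x + 1)² - 31/4·(x + 1)³.
With (x + 1) = 1/2: p(-1/2) = 119/32.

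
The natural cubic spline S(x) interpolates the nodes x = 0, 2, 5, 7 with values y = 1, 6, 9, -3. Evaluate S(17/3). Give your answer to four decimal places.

6.0663

Let m_i = S''(x_i). Step sizes h_i = 2, 3, 2; slopes of the chords Δ_i = (y_(i+1) - y_i)/h_i = 5/2, 1, -6.
  2·m_0 + 10·m_1 + 3·m_2 = 6(Δ_1 - Δ_0) = -9
  3·m_1 + 10·m_2 + 2·m_3 = 6(Δ_2 - Δ_1) = -42
Natural end conditions: m_0 = m_3 = 0.
Solving: m_0 = 0, m_1 = 36/91, m_2 = -393/91, m_3 = 0.
On [5, 7], S(x) = 9 - 284/91·(x - 5) - 393/182·(x - 5)² + 131/364·(x - 5)³.
With (x - 5) = 2/3: S(17/3) = 14905/2457.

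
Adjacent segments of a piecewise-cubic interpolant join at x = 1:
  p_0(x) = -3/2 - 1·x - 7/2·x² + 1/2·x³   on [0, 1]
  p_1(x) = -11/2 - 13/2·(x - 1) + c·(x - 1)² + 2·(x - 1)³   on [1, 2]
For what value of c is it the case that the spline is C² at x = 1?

-2

p_0''(x) = -7 + 3·x, so p_0''(1) = -4. On the right, p_1''(1) = 2c, so c = -2.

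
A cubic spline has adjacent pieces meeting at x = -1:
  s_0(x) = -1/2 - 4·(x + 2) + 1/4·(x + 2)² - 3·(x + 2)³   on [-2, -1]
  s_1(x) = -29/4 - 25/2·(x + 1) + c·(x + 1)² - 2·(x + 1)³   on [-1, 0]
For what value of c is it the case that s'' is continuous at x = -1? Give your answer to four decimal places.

s_0''(x) = 1/2 - 18·(x + 2), so s_0''(-1) = -35/2. On the right, s_1''(-1) = 2c, so c = -35/4.

-8.7500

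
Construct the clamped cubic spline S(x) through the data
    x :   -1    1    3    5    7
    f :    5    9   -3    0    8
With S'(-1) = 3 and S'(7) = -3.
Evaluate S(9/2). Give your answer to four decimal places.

-2.5254

Let M_i = S''(x_i). Step sizes h_i = 2, 2, 2, 2; slopes of the chords Δ_i = (y_(i+1) - y_i)/h_i = 2, -6, 3/2, 4.
  2·M_0 + 8·M_1 + 2·M_2 = 6(Δ_1 - Δ_0) = -48
  2·M_1 + 8·M_2 + 2·M_3 = 6(Δ_2 - Δ_1) = 45
  2·M_2 + 8·M_3 + 2·M_4 = 6(Δ_3 - Δ_2) = 15
Clamped end conditions give two more equations: 2h_0·M_0 + h_0·M_1 = 6(Δ_0 - S'(-1)) = -6 and h_3·M_3 + 2h_3·M_4 = 6(S'(7) - Δ_3) = -42.
Forward elimination and back-substitution give M_0 = 303/112, M_1 = -471/56, M_2 = 111/16, M_3 = 177/56, M_4 = -1353/112.
On [3, 5], S(x) = -3 - 117/28·(x - 3) + 111/32·(x - 3)² - 141/448·(x - 3)³.
With (x - 3) = 3/2: S(9/2) = -1293/512.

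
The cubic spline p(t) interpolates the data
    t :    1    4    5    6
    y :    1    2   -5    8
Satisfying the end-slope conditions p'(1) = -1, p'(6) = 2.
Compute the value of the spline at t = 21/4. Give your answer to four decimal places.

-2.1460

With M_i denoting the second derivative at x_i, h_i = 3, 1, 1, and Δ_i = (y_(i+1) − y_i)/h_i = 1/3, -7, 13:
  3·M_0 + 8·M_1 + 1·M_2 = 6(Δ_1 - Δ_0) = -44
  1·M_1 + 4·M_2 + 1·M_3 = 6(Δ_2 - Δ_1) = 120
Clamped end conditions give two more equations: 2h_0·M_0 + h_0·M_1 = 6(Δ_0 - p'(1)) = 8 and h_2·M_2 + 2h_2·M_3 = 6(p'(6) - Δ_2) = -66.
Hence M_0 = 758/87, M_1 = -428/29, M_2 = 1390/29, M_3 = -1652/29.
On [5, 6], p(t) = -5 + 189/29·(t - 5) + 695/29·(t - 5)² - 507/29·(t - 5)³.
With (t - 5) = 1/4: p(21/4) = -3983/1856.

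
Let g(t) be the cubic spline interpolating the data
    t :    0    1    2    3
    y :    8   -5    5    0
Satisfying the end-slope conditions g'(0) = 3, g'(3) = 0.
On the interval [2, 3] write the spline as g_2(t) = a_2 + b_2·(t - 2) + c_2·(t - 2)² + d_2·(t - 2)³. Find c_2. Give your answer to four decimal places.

With m_i denoting the second derivative at x_i, h_i = 1, 1, 1, and Δ_i = (y_(i+1) − y_i)/h_i = -13, 10, -5:
  1·m_0 + 4·m_1 + 1·m_2 = 6(Δ_1 - Δ_0) = 138
  1·m_1 + 4·m_2 + 1·m_3 = 6(Δ_2 - Δ_1) = -90
Clamped end conditions give two more equations: 2h_0·m_0 + h_0·m_1 = 6(Δ_0 - g'(0)) = -96 and h_2·m_2 + 2h_2·m_3 = 6(g'(3) - Δ_2) = 30.
Solving the tridiagonal system: m_0 = -408/5, m_1 = 336/5, m_2 = -246/5, m_3 = 198/5.
On [2, 3], with g_2(t) = a_2 + b_2·(t - 2) + c_2·(t - 2)² + d_2·(t - 2)³: c_2 = m_2/2 = -123/5, d_2 = (m_3 - m_2)/(6h_2) = 74/5, b_2 = Δ_2 - h_2(2m_2 + m_3)/6 = 24/5.

-24.6000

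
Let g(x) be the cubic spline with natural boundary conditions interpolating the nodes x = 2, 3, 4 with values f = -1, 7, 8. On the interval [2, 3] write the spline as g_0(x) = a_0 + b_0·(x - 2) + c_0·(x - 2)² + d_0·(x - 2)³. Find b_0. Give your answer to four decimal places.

9.7500

With M_i denoting the second derivative at x_i, h_i = 1, 1, and Δ_i = (y_(i+1) − y_i)/h_i = 8, 1:
  1·M_0 + 4·M_1 + 1·M_2 = 6(Δ_1 - Δ_0) = -42
Natural end conditions: M_0 = M_2 = 0.
Solving the tridiagonal system: M_0 = 0, M_1 = -21/2, M_2 = 0.
On [2, 3], with g_0(x) = a_0 + b_0·(x - 2) + c_0·(x - 2)² + d_0·(x - 2)³: c_0 = M_0/2 = 0, d_0 = (M_1 - M_0)/(6h_0) = -7/4, b_0 = Δ_0 - h_0(2M_0 + M_1)/6 = 39/4.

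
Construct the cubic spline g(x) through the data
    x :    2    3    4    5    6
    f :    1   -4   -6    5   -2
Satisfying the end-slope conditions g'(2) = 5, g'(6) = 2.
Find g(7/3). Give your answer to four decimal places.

1.0899

Let m_i = g''(x_i). Step sizes h_i = 1, 1, 1, 1; slopes of the chords Δ_i = (y_(i+1) - y_i)/h_i = -5, -2, 11, -7.
  1·m_0 + 4·m_1 + 1·m_2 = 6(Δ_1 - Δ_0) = 18
  1·m_1 + 4·m_2 + 1·m_3 = 6(Δ_2 - Δ_1) = 78
  1·m_2 + 4·m_3 + 1·m_4 = 6(Δ_3 - Δ_2) = -108
Clamped end conditions give two more equations: 2h_0·m_0 + h_0·m_1 = 6(Δ_0 - g'(2)) = -60 and h_3·m_3 + 2h_3·m_4 = 6(g'(6) - Δ_3) = 54.
Solving the tridiagonal system: m_0 = -228/7, m_1 = 36/7, m_2 = 30, m_3 = -330/7, m_4 = 354/7.
On [2, 3], g(x) = 1 + 5·(x - 2) - 114/7·(x - 2)² + 44/7·(x - 2)³.
With (x - 2) = 1/3: g(7/3) = 206/189.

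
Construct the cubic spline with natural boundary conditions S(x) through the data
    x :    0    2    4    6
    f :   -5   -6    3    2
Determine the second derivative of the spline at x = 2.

5

Write σ_i for S''(x_i). With h_i = 2, 2, 2 and divided differences Δ_i = -1/2, 9/2, -1/2, the continuity of S' gives the tridiagonal system
  2·σ_0 + 8·σ_1 + 2·σ_2 = 6(Δ_1 - Δ_0) = 30
  2·σ_1 + 8·σ_2 + 2·σ_3 = 6(Δ_2 - Δ_1) = -30
Natural end conditions: σ_0 = σ_3 = 0.
Forward elimination and back-substitution give σ_0 = 0, σ_1 = 5, σ_2 = -5, σ_3 = 0.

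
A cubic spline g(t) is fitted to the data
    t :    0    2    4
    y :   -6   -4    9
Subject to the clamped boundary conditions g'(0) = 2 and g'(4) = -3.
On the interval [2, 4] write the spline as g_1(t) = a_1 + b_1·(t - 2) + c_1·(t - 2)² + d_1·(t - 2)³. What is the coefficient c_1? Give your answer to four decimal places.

Put M_i = g'' at the i-th knot. Here h = (2, 2) and Δ = (1, 13/2), so the interior equations h_(i-1)·M_(i-1) + 2(h_(i-1)+h_i)·M_i + h_i·M_(i+1) = 6(Δ_i − Δ_(i-1)) read
  2·M_0 + 8·M_1 + 2·M_2 = 6(Δ_1 - Δ_0) = 33
Clamped end conditions give two more equations: 2h_0·M_0 + h_0·M_1 = 6(Δ_0 - g'(0)) = -6 and h_1·M_1 + 2h_1·M_2 = 6(g'(4) - Δ_1) = -57.
Forward elimination and back-substitution give M_0 = -55/8, M_1 = 43/4, M_2 = -157/8.
On [2, 4], with g_1(t) = a_1 + b_1·(t - 2) + c_1·(t - 2)² + d_1·(t - 2)³: c_1 = M_1/2 = 43/8, d_1 = (M_2 - M_1)/(6h_1) = -81/32, b_1 = Δ_1 - h_1(2M_1 + M_2)/6 = 47/8.

5.3750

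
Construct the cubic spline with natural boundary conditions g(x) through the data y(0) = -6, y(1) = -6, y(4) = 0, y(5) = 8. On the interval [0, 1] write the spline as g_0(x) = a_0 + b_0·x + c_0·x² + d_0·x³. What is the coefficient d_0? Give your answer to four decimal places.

Put m_i = g'' at the i-th knot. Here h = (1, 3, 1) and Δ = (0, 2, 8), so the interior equations h_(i-1)·m_(i-1) + 2(h_(i-1)+h_i)·m_i + h_i·m_(i+1) = 6(Δ_i − Δ_(i-1)) read
  1·m_0 + 8·m_1 + 3·m_2 = 6(Δ_1 - Δ_0) = 12
  3·m_1 + 8·m_2 + 1·m_3 = 6(Δ_2 - Δ_1) = 36
Natural end conditions: m_0 = m_3 = 0.
Hence m_0 = 0, m_1 = -12/55, m_2 = 252/55, m_3 = 0.
On [0, 1], with g_0(x) = a_0 + b_0·x + c_0·x² + d_0·x³: c_0 = m_0/2 = 0, d_0 = (m_1 - m_0)/(6h_0) = -2/55, b_0 = Δ_0 - h_0(2m_0 + m_1)/6 = 2/55.

-0.0364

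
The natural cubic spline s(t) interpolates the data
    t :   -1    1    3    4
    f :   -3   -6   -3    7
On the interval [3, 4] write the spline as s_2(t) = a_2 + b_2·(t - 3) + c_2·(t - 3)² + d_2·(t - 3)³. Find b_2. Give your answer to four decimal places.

7.1818

With M_i denoting the second derivative at x_i, h_i = 2, 2, 1, and Δ_i = (y_(i+1) − y_i)/h_i = -3/2, 3/2, 10:
  2·M_0 + 8·M_1 + 2·M_2 = 6(Δ_1 - Δ_0) = 18
  2·M_1 + 6·M_2 + 1·M_3 = 6(Δ_2 - Δ_1) = 51
Natural end conditions: M_0 = M_3 = 0.
Solving the tridiagonal system: M_0 = 0, M_1 = 3/22, M_2 = 93/11, M_3 = 0.
On [3, 4], with s_2(t) = a_2 + b_2·(t - 3) + c_2·(t - 3)² + d_2·(t - 3)³: c_2 = M_2/2 = 93/22, d_2 = (M_3 - M_2)/(6h_2) = -31/22, b_2 = Δ_2 - h_2(2M_2 + M_3)/6 = 79/11.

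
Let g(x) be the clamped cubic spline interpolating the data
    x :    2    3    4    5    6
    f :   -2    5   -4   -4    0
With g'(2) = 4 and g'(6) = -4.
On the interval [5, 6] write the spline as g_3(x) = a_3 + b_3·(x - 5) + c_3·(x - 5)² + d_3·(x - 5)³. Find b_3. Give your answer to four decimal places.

Write σ_i for g''(x_i). With h_i = 1, 1, 1, 1 and divided differences Δ_i = 7, -9, 0, 4, the continuity of g' gives the tridiagonal system
  1·σ_0 + 4·σ_1 + 1·σ_2 = 6(Δ_1 - Δ_0) = -96
  1·σ_1 + 4·σ_2 + 1·σ_3 = 6(Δ_2 - Δ_1) = 54
  1·σ_2 + 4·σ_3 + 1·σ_4 = 6(Δ_3 - Δ_2) = 24
Clamped end conditions give two more equations: 2h_0·σ_0 + h_0·σ_1 = 6(Δ_0 - g'(2)) = 18 and h_3·σ_3 + 2h_3·σ_4 = 6(g'(6) - Δ_3) = -48.
Solving the tridiagonal system: σ_0 = 377/14, σ_1 = -251/7, σ_2 = 41/2, σ_3 = 55/7, σ_4 = -391/14.
On [5, 6], with g_3(x) = a_3 + b_3·(x - 5) + c_3·(x - 5)² + d_3·(x - 5)³: c_3 = σ_3/2 = 55/14, d_3 = (σ_4 - σ_3)/(6h_3) = -167/28, b_3 = Δ_3 - h_3(2σ_3 + σ_4)/6 = 169/28.

6.0357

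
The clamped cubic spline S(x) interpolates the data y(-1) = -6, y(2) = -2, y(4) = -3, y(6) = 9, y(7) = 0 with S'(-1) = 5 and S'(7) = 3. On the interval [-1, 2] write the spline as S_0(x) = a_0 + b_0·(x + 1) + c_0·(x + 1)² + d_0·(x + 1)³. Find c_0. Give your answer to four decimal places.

-1.0998

Write M_i for S''(x_i). With h_i = 3, 2, 2, 1 and divided differences Δ_i = 4/3, -1/2, 6, -9, the continuity of S' gives the tridiagonal system
  3·M_0 + 10·M_1 + 2·M_2 = 6(Δ_1 - Δ_0) = -11
  2·M_1 + 8·M_2 + 2·M_3 = 6(Δ_2 - Δ_1) = 39
  2·M_2 + 6·M_3 + 1·M_4 = 6(Δ_3 - Δ_2) = -90
Clamped end conditions give two more equations: 2h_0·M_0 + h_0·M_1 = 6(Δ_0 - S'(-1)) = -22 and h_3·M_3 + 2h_3·M_4 = 6(S'(7) - Δ_3) = 72.
Solving: M_0 = -1399/636, M_1 = -311/106, M_2 = 5287/424, M_3 = -2909/106, M_4 = 10541/212.
On [-1, 2], with S_0(x) = a_0 + b_0·(x + 1) + c_0·(x + 1)² + d_0·(x + 1)³: c_0 = M_0/2 = -1399/1272, d_0 = (M_1 - M_0)/(6h_0) = -467/11448, b_0 = Δ_0 - h_0(2M_0 + M_1)/6 = 5.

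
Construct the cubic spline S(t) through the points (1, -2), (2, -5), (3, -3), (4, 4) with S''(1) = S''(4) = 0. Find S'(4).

8

Let M_i = S''(x_i). Step sizes h_i = 1, 1, 1; slopes of the chords Δ_i = (y_(i+1) - y_i)/h_i = -3, 2, 7.
  1·M_0 + 4·M_1 + 1·M_2 = 6(Δ_1 - Δ_0) = 30
  1·M_1 + 4·M_2 + 1·M_3 = 6(Δ_2 - Δ_1) = 30
Natural end conditions: M_0 = M_3 = 0.
Solving: M_0 = 0, M_1 = 6, M_2 = 6, M_3 = 0.
On [3, 4], S'(t) = b_2 + 2c_2·(t - 3) + 3d_2·(t - 3)² with b_2 = Δ_2 - h_2(2M_2 + M_3)/6 = 5, c_2 = M_2/2 = 3, d_2 = (M_3 - M_2)/(6h_2) = -1. So S'(4) = 8.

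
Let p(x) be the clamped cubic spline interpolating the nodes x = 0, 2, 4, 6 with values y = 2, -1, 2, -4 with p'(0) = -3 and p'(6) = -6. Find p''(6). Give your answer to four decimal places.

-2.8000

Put m_i = p'' at the i-th knot. Here h = (2, 2, 2) and Δ = (-3/2, 3/2, -3), so the interior equations h_(i-1)·m_(i-1) + 2(h_(i-1)+h_i)·m_i + h_i·m_(i+1) = 6(Δ_i − Δ_(i-1)) read
  2·m_0 + 8·m_1 + 2·m_2 = 6(Δ_1 - Δ_0) = 18
  2·m_1 + 8·m_2 + 2·m_3 = 6(Δ_2 - Δ_1) = -27
Clamped end conditions give two more equations: 2h_0·m_0 + h_0·m_1 = 6(Δ_0 - p'(0)) = 9 and h_2·m_2 + 2h_2·m_3 = 6(p'(6) - Δ_2) = -18.
Solving: m_0 = 4/5, m_1 = 29/10, m_2 = -17/5, m_3 = -14/5.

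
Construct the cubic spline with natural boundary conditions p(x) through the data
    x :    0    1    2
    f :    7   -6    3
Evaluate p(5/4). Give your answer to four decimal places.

-5.5547

With M_i denoting the second derivative at x_i, h_i = 1, 1, and Δ_i = (y_(i+1) − y_i)/h_i = -13, 9:
  1·M_0 + 4·M_1 + 1·M_2 = 6(Δ_1 - Δ_0) = 132
Natural end conditions: M_0 = M_2 = 0.
Forward elimination and back-substitution give M_0 = 0, M_1 = 33, M_2 = 0.
On [1, 2], p(x) = -6 - 2·(x - 1) + 33/2·(x - 1)² - 11/2·(x - 1)³.
With (x - 1) = 1/4: p(5/4) = -711/128.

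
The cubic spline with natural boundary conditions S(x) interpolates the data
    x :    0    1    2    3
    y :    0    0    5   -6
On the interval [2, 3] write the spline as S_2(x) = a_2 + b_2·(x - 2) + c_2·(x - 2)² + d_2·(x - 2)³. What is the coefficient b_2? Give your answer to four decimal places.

-1.8000

Write M_i for S''(x_i). With h_i = 1, 1, 1 and divided differences Δ_i = 0, 5, -11, the continuity of S' gives the tridiagonal system
  1·M_0 + 4·M_1 + 1·M_2 = 6(Δ_1 - Δ_0) = 30
  1·M_1 + 4·M_2 + 1·M_3 = 6(Δ_2 - Δ_1) = -96
Natural end conditions: M_0 = M_3 = 0.
Hence M_0 = 0, M_1 = 72/5, M_2 = -138/5, M_3 = 0.
On [2, 3], with S_2(x) = a_2 + b_2·(x - 2) + c_2·(x - 2)² + d_2·(x - 2)³: c_2 = M_2/2 = -69/5, d_2 = (M_3 - M_2)/(6h_2) = 23/5, b_2 = Δ_2 - h_2(2M_2 + M_3)/6 = -9/5.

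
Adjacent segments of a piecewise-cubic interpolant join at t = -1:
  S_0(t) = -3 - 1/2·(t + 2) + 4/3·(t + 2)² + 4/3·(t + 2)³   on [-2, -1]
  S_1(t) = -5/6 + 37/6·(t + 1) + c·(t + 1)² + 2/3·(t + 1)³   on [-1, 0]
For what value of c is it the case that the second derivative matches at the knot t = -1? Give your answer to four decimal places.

S_0''(t) = 8/3 + 8·(t + 2), so S_0''(-1) = 32/3. On the right, S_1''(-1) = 2c, so c = 16/3.

5.3333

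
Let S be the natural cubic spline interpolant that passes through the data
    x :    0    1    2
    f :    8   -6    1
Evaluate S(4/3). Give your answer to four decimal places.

-5.6111

Put M_i = S'' at the i-th knot. Here h = (1, 1) and Δ = (-14, 7), so the interior equations h_(i-1)·M_(i-1) + 2(h_(i-1)+h_i)·M_i + h_i·M_(i+1) = 6(Δ_i − Δ_(i-1)) read
  1·M_0 + 4·M_1 + 1·M_2 = 6(Δ_1 - Δ_0) = 126
Natural end conditions: M_0 = M_2 = 0.
Forward elimination and back-substitution give M_0 = 0, M_1 = 63/2, M_2 = 0.
On [1, 2], S(x) = -6 - 7/2·(x - 1) + 63/4·(x - 1)² - 21/4·(x - 1)³.
With (x - 1) = 1/3: S(4/3) = -101/18.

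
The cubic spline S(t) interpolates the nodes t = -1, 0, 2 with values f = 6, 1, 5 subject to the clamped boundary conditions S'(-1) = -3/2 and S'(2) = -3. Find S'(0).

-3

Write σ_i for S''(x_i). With h_i = 1, 2 and divided differences Δ_i = -5, 2, the continuity of S' gives the tridiagonal system
  1·σ_0 + 6·σ_1 + 2·σ_2 = 6(Δ_1 - Δ_0) = 42
Clamped end conditions give two more equations: 2h_0·σ_0 + h_0·σ_1 = 6(Δ_0 - S'(-1)) = -21 and h_1·σ_1 + 2h_1·σ_2 = 6(S'(2) - Δ_1) = -30.
Solving the tridiagonal system: σ_0 = -18, σ_1 = 15, σ_2 = -15.
On [0, 2], S'(t) = b_1 + 2c_1·t + 3d_1·t² with b_1 = Δ_1 - h_1(2σ_1 + σ_2)/6 = -3, c_1 = σ_1/2 = 15/2, d_1 = (σ_2 - σ_1)/(6h_1) = -5/2. So S'(0) = -3.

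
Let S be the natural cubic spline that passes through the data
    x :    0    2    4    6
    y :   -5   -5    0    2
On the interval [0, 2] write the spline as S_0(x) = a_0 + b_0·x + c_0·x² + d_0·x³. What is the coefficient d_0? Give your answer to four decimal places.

0.1917

With M_i denoting the second derivative at x_i, h_i = 2, 2, 2, and Δ_i = (y_(i+1) − y_i)/h_i = 0, 5/2, 1:
  2·M_0 + 8·M_1 + 2·M_2 = 6(Δ_1 - Δ_0) = 15
  2·M_1 + 8·M_2 + 2·M_3 = 6(Δ_2 - Δ_1) = -9
Natural end conditions: M_0 = M_3 = 0.
Solving: M_0 = 0, M_1 = 23/10, M_2 = -17/10, M_3 = 0.
On [0, 2], with S_0(x) = a_0 + b_0·x + c_0·x² + d_0·x³: c_0 = M_0/2 = 0, d_0 = (M_1 - M_0)/(6h_0) = 23/120, b_0 = Δ_0 - h_0(2M_0 + M_1)/6 = -23/30.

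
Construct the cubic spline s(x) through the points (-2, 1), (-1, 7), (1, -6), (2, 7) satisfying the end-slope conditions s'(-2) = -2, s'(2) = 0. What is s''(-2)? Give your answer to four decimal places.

40.3143

Put σ_i = s'' at the i-th knot. Here h = (1, 2, 1) and Δ = (6, -13/2, 13), so the interior equations h_(i-1)·σ_(i-1) + 2(h_(i-1)+h_i)·σ_i + h_i·σ_(i+1) = 6(Δ_i − Δ_(i-1)) read
  1·σ_0 + 6·σ_1 + 2·σ_2 = 6(Δ_1 - Δ_0) = -75
  2·σ_1 + 6·σ_2 + 1·σ_3 = 6(Δ_2 - Δ_1) = 117
Clamped end conditions give two more equations: 2h_0·σ_0 + h_0·σ_1 = 6(Δ_0 - s'(-2)) = 48 and h_2·σ_2 + 2h_2·σ_3 = 6(s'(2) - Δ_2) = -78.
Solving: σ_0 = 1411/35, σ_1 = -1142/35, σ_2 = 1408/35, σ_3 = -2069/35.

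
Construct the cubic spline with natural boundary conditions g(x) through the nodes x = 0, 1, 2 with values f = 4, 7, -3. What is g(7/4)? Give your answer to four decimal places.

0.2617

Put σ_i = g'' at the i-th knot. Here h = (1, 1) and Δ = (3, -10), so the interior equations h_(i-1)·σ_(i-1) + 2(h_(i-1)+h_i)·σ_i + h_i·σ_(i+1) = 6(Δ_i − Δ_(i-1)) read
  1·σ_0 + 4·σ_1 + 1·σ_2 = 6(Δ_1 - Δ_0) = -78
Natural end conditions: σ_0 = σ_2 = 0.
Solving: σ_0 = 0, σ_1 = -39/2, σ_2 = 0.
On [1, 2], g(x) = 7 - 7/2·(x - 1) - 39/4·(x - 1)² + 13/4·(x - 1)³.
With (x - 1) = 3/4: g(7/4) = 67/256.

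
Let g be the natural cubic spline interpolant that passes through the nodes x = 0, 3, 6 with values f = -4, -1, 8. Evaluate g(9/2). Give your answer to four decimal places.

2.9375

Put M_i = g'' at the i-th knot. Here h = (3, 3) and Δ = (1, 3), so the interior equations h_(i-1)·M_(i-1) + 2(h_(i-1)+h_i)·M_i + h_i·M_(i+1) = 6(Δ_i − Δ_(i-1)) read
  3·M_0 + 12·M_1 + 3·M_2 = 6(Δ_1 - Δ_0) = 12
Natural end conditions: M_0 = M_2 = 0.
Forward elimination and back-substitution give M_0 = 0, M_1 = 1, M_2 = 0.
On [3, 6], g(x) = -1 + 2·(x - 3) + 1/2·(x - 3)² - 1/18·(x - 3)³.
With (x - 3) = 3/2: g(9/2) = 47/16.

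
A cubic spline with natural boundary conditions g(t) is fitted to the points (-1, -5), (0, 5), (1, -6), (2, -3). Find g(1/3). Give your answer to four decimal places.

Write m_i for g''(x_i). With h_i = 1, 1, 1 and divided differences Δ_i = 10, -11, 3, the continuity of g' gives the tridiagonal system
  1·m_0 + 4·m_1 + 1·m_2 = 6(Δ_1 - Δ_0) = -126
  1·m_1 + 4·m_2 + 1·m_3 = 6(Δ_2 - Δ_1) = 84
Natural end conditions: m_0 = m_3 = 0.
Solving: m_0 = 0, m_1 = -196/5, m_2 = 154/5, m_3 = 0.
On [0, 1], g(t) = 5 - 46/15·t - 98/5·t² + 35/3·t³.
With t = 1/3: g(1/3) = 904/405.

2.2321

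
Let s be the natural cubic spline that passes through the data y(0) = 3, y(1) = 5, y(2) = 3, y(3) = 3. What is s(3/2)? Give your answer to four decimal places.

Write m_i for s''(x_i). With h_i = 1, 1, 1 and divided differences Δ_i = 2, -2, 0, the continuity of s' gives the tridiagonal system
  1·m_0 + 4·m_1 + 1·m_2 = 6(Δ_1 - Δ_0) = -24
  1·m_1 + 4·m_2 + 1·m_3 = 6(Δ_2 - Δ_1) = 12
Natural end conditions: m_0 = m_3 = 0.
Solving the tridiagonal system: m_0 = 0, m_1 = -36/5, m_2 = 24/5, m_3 = 0.
On [1, 2], s(x) = 5 - 2/5·(x - 1) - 18/5·(x - 1)² + 2·(x - 1)³.
With (x - 1) = 1/2: s(3/2) = 83/20.

4.1500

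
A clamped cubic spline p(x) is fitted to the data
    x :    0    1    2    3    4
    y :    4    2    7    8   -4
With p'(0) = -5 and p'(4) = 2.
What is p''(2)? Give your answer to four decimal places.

0.2500

With M_i denoting the second derivative at x_i, h_i = 1, 1, 1, 1, and Δ_i = (y_(i+1) − y_i)/h_i = -2, 5, 1, -12:
  1·M_0 + 4·M_1 + 1·M_2 = 6(Δ_1 - Δ_0) = 42
  1·M_1 + 4·M_2 + 1·M_3 = 6(Δ_2 - Δ_1) = -24
  1·M_2 + 4·M_3 + 1·M_4 = 6(Δ_3 - Δ_2) = -78
Clamped end conditions give two more equations: 2h_0·M_0 + h_0·M_1 = 6(Δ_0 - p'(0)) = 18 and h_3·M_3 + 2h_3·M_4 = 6(p'(4) - Δ_3) = 84.
Solving the tridiagonal system: M_0 = 121/28, M_1 = 131/14, M_2 = 1/4, M_3 = -481/14, M_4 = 1657/28.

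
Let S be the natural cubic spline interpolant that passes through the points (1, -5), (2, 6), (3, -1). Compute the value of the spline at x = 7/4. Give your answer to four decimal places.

4.7266

Let m_i = S''(x_i). Step sizes h_i = 1, 1; slopes of the chords Δ_i = (y_(i+1) - y_i)/h_i = 11, -7.
  1·m_0 + 4·m_1 + 1·m_2 = 6(Δ_1 - Δ_0) = -108
Natural end conditions: m_0 = m_2 = 0.
Forward elimination and back-substitution give m_0 = 0, m_1 = -27, m_2 = 0.
On [1, 2], S(x) = -5 + 31/2·(x - 1) + 0·(x - 1)² - 9/2·(x - 1)³.
With (x - 1) = 3/4: S(7/4) = 605/128.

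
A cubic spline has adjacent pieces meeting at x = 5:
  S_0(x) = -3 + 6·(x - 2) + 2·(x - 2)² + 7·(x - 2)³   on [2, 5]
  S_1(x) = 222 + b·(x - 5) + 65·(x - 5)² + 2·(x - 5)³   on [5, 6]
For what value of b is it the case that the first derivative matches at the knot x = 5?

S_0'(x) = 6 + 4·(x - 2) + 21·(x - 2)², so S_0'(5) = 207. On the right, S_1'(5) = b, so b = 207.

207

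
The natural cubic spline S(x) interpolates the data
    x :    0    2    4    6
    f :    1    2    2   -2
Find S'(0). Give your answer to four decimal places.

0.5000

With m_i denoting the second derivative at x_i, h_i = 2, 2, 2, and Δ_i = (y_(i+1) − y_i)/h_i = 1/2, 0, -2:
  2·m_0 + 8·m_1 + 2·m_2 = 6(Δ_1 - Δ_0) = -3
  2·m_1 + 8·m_2 + 2·m_3 = 6(Δ_2 - Δ_1) = -12
Natural end conditions: m_0 = m_3 = 0.
Forward elimination and back-substitution give m_0 = 0, m_1 = 0, m_2 = -3/2, m_3 = 0.
On [0, 2], S'(x) = b_0 + 2c_0·x + 3d_0·x² with b_0 = Δ_0 - h_0(2m_0 + m_1)/6 = 1/2, c_0 = m_0/2 = 0, d_0 = (m_1 - m_0)/(6h_0) = 0. So S'(0) = 1/2.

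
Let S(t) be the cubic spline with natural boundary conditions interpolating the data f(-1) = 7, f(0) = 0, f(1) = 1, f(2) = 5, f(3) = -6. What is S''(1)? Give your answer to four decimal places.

Put σ_i = S'' at the i-th knot. Here h = (1, 1, 1, 1) and Δ = (-7, 1, 4, -11), so the interior equations h_(i-1)·σ_(i-1) + 2(h_(i-1)+h_i)·σ_i + h_i·σ_(i+1) = 6(Δ_i − Δ_(i-1)) read
  1·σ_0 + 4·σ_1 + 1·σ_2 = 6(Δ_1 - Δ_0) = 48
  1·σ_1 + 4·σ_2 + 1·σ_3 = 6(Δ_2 - Δ_1) = 18
  1·σ_2 + 4·σ_3 + 1·σ_4 = 6(Δ_3 - Δ_2) = -90
Natural end conditions: σ_0 = σ_4 = 0.
Solving the tridiagonal system: σ_0 = 0, σ_1 = 279/28, σ_2 = 57/7, σ_3 = -687/28, σ_4 = 0.

8.1429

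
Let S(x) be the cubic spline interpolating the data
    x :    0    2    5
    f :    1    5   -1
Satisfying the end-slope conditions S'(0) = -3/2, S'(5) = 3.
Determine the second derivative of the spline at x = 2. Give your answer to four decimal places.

With σ_i denoting the second derivative at x_i, h_i = 2, 3, and Δ_i = (y_(i+1) − y_i)/h_i = 2, -2:
  2·σ_0 + 10·σ_1 + 3·σ_2 = 6(Δ_1 - Δ_0) = -24
Clamped end conditions give two more equations: 2h_0·σ_0 + h_0·σ_1 = 6(Δ_0 - S'(0)) = 21 and h_1·σ_1 + 2h_1·σ_2 = 6(S'(5) - Δ_1) = 30.
Forward elimination and back-substitution give σ_0 = 171/20, σ_1 = -33/5, σ_2 = 83/10.

-6.6000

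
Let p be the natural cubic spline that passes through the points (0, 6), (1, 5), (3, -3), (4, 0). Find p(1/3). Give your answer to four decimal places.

With M_i denoting the second derivative at x_i, h_i = 1, 2, 1, and Δ_i = (y_(i+1) − y_i)/h_i = -1, -4, 3:
  1·M_0 + 6·M_1 + 2·M_2 = 6(Δ_1 - Δ_0) = -18
  2·M_1 + 6·M_2 + 1·M_3 = 6(Δ_2 - Δ_1) = 42
Natural end conditions: M_0 = M_3 = 0.
Solving the tridiagonal system: M_0 = 0, M_1 = -6, M_2 = 9, M_3 = 0.
On [0, 1], p(x) = 6 + 0·x + 0·x² - 1·x³.
With x = 1/3: p(1/3) = 161/27.

5.9630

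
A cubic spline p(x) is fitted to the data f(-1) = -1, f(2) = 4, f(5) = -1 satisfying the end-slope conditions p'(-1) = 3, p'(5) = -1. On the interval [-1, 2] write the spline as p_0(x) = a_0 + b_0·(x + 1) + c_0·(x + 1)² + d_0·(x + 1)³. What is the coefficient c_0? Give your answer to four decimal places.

Put σ_i = p'' at the i-th knot. Here h = (3, 3) and Δ = (5/3, -5/3), so the interior equations h_(i-1)·σ_(i-1) + 2(h_(i-1)+h_i)·σ_i + h_i·σ_(i+1) = 6(Δ_i − Δ_(i-1)) read
  3·σ_0 + 12·σ_1 + 3·σ_2 = 6(Δ_1 - Δ_0) = -20
Clamped end conditions give two more equations: 2h_0·σ_0 + h_0·σ_1 = 6(Δ_0 - p'(-1)) = -8 and h_1·σ_1 + 2h_1·σ_2 = 6(p'(5) - Δ_1) = 4.
Solving: σ_0 = -1/3, σ_1 = -2, σ_2 = 5/3.
On [-1, 2], with p_0(x) = a_0 + b_0·(x + 1) + c_0·(x + 1)² + d_0·(x + 1)³: c_0 = σ_0/2 = -1/6, d_0 = (σ_1 - σ_0)/(6h_0) = -5/54, b_0 = Δ_0 - h_0(2σ_0 + σ_1)/6 = 3.

-0.1667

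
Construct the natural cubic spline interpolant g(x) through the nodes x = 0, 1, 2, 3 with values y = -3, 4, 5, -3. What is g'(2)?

Let m_i = g''(x_i). Step sizes h_i = 1, 1, 1; slopes of the chords Δ_i = (y_(i+1) - y_i)/h_i = 7, 1, -8.
  1·m_0 + 4·m_1 + 1·m_2 = 6(Δ_1 - Δ_0) = -36
  1·m_1 + 4·m_2 + 1·m_3 = 6(Δ_2 - Δ_1) = -54
Natural end conditions: m_0 = m_3 = 0.
Solving: m_0 = 0, m_1 = -6, m_2 = -12, m_3 = 0.
On [2, 3], g'(x) = b_2 + 2c_2·(x - 2) + 3d_2·(x - 2)² with b_2 = Δ_2 - h_2(2m_2 + m_3)/6 = -4, c_2 = m_2/2 = -6, d_2 = (m_3 - m_2)/(6h_2) = 2. So g'(2) = -4.

-4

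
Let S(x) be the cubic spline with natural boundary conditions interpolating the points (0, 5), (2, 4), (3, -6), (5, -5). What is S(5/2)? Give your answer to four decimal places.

-1.0536

With σ_i denoting the second derivative at x_i, h_i = 2, 1, 2, and Δ_i = (y_(i+1) − y_i)/h_i = -1/2, -10, 1/2:
  2·σ_0 + 6·σ_1 + 1·σ_2 = 6(Δ_1 - Δ_0) = -57
  1·σ_1 + 6·σ_2 + 2·σ_3 = 6(Δ_2 - Δ_1) = 63
Natural end conditions: σ_0 = σ_3 = 0.
Hence σ_0 = 0, σ_1 = -81/7, σ_2 = 87/7, σ_3 = 0.
On [2, 3], S(x) = 4 - 115/14·(x - 2) - 81/14·(x - 2)² + 4·(x - 2)³.
With (x - 2) = 1/2: S(5/2) = -59/56.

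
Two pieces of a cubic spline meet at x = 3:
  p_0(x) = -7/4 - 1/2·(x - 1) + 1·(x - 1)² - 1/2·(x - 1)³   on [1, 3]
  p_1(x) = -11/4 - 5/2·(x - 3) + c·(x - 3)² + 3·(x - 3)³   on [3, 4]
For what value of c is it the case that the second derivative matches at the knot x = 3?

p_0''(x) = 2 - 3·(x - 1), so p_0''(3) = -4. On the right, p_1''(3) = 2c, so c = -2.

-2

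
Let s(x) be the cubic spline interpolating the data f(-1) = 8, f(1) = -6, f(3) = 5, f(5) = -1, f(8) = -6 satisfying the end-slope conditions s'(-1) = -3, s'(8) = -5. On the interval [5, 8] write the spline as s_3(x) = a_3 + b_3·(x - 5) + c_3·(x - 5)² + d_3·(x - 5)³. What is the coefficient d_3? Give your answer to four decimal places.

Write σ_i for s''(x_i). With h_i = 2, 2, 2, 3 and divided differences Δ_i = -7, 11/2, -3, -5/3, the continuity of s' gives the tridiagonal system
  2·σ_0 + 8·σ_1 + 2·σ_2 = 6(Δ_1 - Δ_0) = 75
  2·σ_1 + 8·σ_2 + 2·σ_3 = 6(Δ_2 - Δ_1) = -51
  2·σ_2 + 10·σ_3 + 3·σ_4 = 6(Δ_3 - Δ_2) = 8
Clamped end conditions give two more equations: 2h_0·σ_0 + h_0·σ_1 = 6(Δ_0 - s'(-1)) = -24 and h_3·σ_3 + 2h_3·σ_4 = 6(s'(8) - Δ_3) = -20.
Solving the tridiagonal system: σ_0 = -1275/92, σ_1 = 723/46, σ_2 = -1059/92, σ_3 = 111/23, σ_4 = -793/138.
On [5, 8], with s_3(x) = a_3 + b_3·(x - 5) + c_3·(x - 5)² + d_3·(x - 5)³: c_3 = σ_3/2 = 111/46, d_3 = (σ_4 - σ_3)/(6h_3) = -1459/2484, b_3 = Δ_3 - h_3(2σ_3 + σ_4)/6 = -333/92.

-0.5874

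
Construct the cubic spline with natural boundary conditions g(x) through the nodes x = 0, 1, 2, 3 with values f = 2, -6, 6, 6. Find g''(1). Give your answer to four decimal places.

36.8000

Write M_i for g''(x_i). With h_i = 1, 1, 1 and divided differences Δ_i = -8, 12, 0, the continuity of g' gives the tridiagonal system
  1·M_0 + 4·M_1 + 1·M_2 = 6(Δ_1 - Δ_0) = 120
  1·M_1 + 4·M_2 + 1·M_3 = 6(Δ_2 - Δ_1) = -72
Natural end conditions: M_0 = M_3 = 0.
Forward elimination and back-substitution give M_0 = 0, M_1 = 184/5, M_2 = -136/5, M_3 = 0.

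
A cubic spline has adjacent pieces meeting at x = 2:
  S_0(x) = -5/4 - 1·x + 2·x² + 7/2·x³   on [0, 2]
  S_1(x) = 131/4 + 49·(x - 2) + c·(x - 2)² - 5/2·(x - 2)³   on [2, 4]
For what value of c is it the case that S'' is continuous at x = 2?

S_0''(x) = 4 + 21·x, so S_0''(2) = 46. On the right, S_1''(2) = 2c, so c = 23.

23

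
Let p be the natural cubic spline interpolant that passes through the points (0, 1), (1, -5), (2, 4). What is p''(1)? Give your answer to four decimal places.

22.5000

Write M_i for p''(x_i). With h_i = 1, 1 and divided differences Δ_i = -6, 9, the continuity of p' gives the tridiagonal system
  1·M_0 + 4·M_1 + 1·M_2 = 6(Δ_1 - Δ_0) = 90
Natural end conditions: M_0 = M_2 = 0.
Solving: M_0 = 0, M_1 = 45/2, M_2 = 0.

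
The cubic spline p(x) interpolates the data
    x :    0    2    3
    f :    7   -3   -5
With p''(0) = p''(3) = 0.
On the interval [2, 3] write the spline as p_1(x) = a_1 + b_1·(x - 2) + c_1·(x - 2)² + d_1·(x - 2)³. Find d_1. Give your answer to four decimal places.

-0.5000

With σ_i denoting the second derivative at x_i, h_i = 2, 1, and Δ_i = (y_(i+1) − y_i)/h_i = -5, -2:
  2·σ_0 + 6·σ_1 + 1·σ_2 = 6(Δ_1 - Δ_0) = 18
Natural end conditions: σ_0 = σ_2 = 0.
Hence σ_0 = 0, σ_1 = 3, σ_2 = 0.
On [2, 3], with p_1(x) = a_1 + b_1·(x - 2) + c_1·(x - 2)² + d_1·(x - 2)³: c_1 = σ_1/2 = 3/2, d_1 = (σ_2 - σ_1)/(6h_1) = -1/2, b_1 = Δ_1 - h_1(2σ_1 + σ_2)/6 = -3.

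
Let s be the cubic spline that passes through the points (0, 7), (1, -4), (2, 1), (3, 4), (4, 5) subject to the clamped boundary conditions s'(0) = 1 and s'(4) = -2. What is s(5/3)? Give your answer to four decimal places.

-1.8505

Let σ_i = s''(x_i). Step sizes h_i = 1, 1, 1, 1; slopes of the chords Δ_i = (y_(i+1) - y_i)/h_i = -11, 5, 3, 1.
  1·σ_0 + 4·σ_1 + 1·σ_2 = 6(Δ_1 - Δ_0) = 96
  1·σ_1 + 4·σ_2 + 1·σ_3 = 6(Δ_2 - Δ_1) = -12
  1·σ_2 + 4·σ_3 + 1·σ_4 = 6(Δ_3 - Δ_2) = -12
Clamped end conditions give two more equations: 2h_0·σ_0 + h_0·σ_1 = 6(Δ_0 - s'(0)) = -72 and h_3·σ_3 + 2h_3·σ_4 = 6(s'(4) - Δ_3) = -18.
Hence σ_0 = -1593/28, σ_1 = 585/14, σ_2 = -57/4, σ_3 = 45/14, σ_4 = -297/28.
On [1, 2], s(x) = -4 - 367/56·(x - 1) + 585/28·(x - 1)² - 523/56·(x - 1)³.
With (x - 1) = 2/3: s(5/3) = -1399/756.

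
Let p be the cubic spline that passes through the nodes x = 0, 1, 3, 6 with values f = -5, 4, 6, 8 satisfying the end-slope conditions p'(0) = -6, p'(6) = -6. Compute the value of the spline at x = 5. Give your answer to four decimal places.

Write M_i for p''(x_i). With h_i = 1, 2, 3 and divided differences Δ_i = 9, 1, 2/3, the continuity of p' gives the tridiagonal system
  1·M_0 + 6·M_1 + 2·M_2 = 6(Δ_1 - Δ_0) = -48
  2·M_1 + 10·M_2 + 3·M_3 = 6(Δ_2 - Δ_1) = -2
Clamped end conditions give two more equations: 2h_0·M_0 + h_0·M_1 = 6(Δ_0 - p'(0)) = 90 and h_2·M_2 + 2h_2·M_3 = 6(p'(6) - Δ_2) = -40.
Solving the tridiagonal system: M_0 = 164/3, M_1 = -58/3, M_2 = 20/3, M_3 = -10.
On [3, 6], p(x) = 6 - 1·(x - 3) + 10/3·(x - 3)² - 25/27·(x - 3)³.
With (x - 3) = 2: p(5) = 268/27.

9.9259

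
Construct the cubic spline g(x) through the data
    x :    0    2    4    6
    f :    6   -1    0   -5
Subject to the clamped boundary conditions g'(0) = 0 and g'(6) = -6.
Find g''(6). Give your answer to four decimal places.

-3.9000

Let M_i = g''(x_i). Step sizes h_i = 2, 2, 2; slopes of the chords Δ_i = (y_(i+1) - y_i)/h_i = -7/2, 1/2, -5/2.
  2·M_0 + 8·M_1 + 2·M_2 = 6(Δ_1 - Δ_0) = 24
  2·M_1 + 8·M_2 + 2·M_3 = 6(Δ_2 - Δ_1) = -18
Clamped end conditions give two more equations: 2h_0·M_0 + h_0·M_1 = 6(Δ_0 - g'(0)) = -21 and h_2·M_2 + 2h_2·M_3 = 6(g'(6) - Δ_2) = -21.
Forward elimination and back-substitution give M_0 = -81/10, M_1 = 57/10, M_2 = -27/10, M_3 = -39/10.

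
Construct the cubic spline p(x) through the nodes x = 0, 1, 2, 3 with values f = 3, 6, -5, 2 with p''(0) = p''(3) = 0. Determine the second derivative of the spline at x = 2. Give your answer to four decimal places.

34.4000

Put σ_i = p'' at the i-th knot. Here h = (1, 1, 1) and Δ = (3, -11, 7), so the interior equations h_(i-1)·σ_(i-1) + 2(h_(i-1)+h_i)·σ_i + h_i·σ_(i+1) = 6(Δ_i − Δ_(i-1)) read
  1·σ_0 + 4·σ_1 + 1·σ_2 = 6(Δ_1 - Δ_0) = -84
  1·σ_1 + 4·σ_2 + 1·σ_3 = 6(Δ_2 - Δ_1) = 108
Natural end conditions: σ_0 = σ_3 = 0.
Solving: σ_0 = 0, σ_1 = -148/5, σ_2 = 172/5, σ_3 = 0.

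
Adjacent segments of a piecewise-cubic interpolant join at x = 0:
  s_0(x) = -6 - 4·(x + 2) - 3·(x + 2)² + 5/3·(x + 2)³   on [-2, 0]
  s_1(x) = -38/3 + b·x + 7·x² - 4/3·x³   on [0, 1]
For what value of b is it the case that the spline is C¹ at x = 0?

s_0'(x) = -4 - 6·(x + 2) + 5·(x + 2)², so s_0'(0) = 4. On the right, s_1'(0) = b, so b = 4.

4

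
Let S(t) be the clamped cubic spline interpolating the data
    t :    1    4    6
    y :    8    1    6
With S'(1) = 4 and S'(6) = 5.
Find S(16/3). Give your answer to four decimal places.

3.0074

With m_i denoting the second derivative at x_i, h_i = 3, 2, and Δ_i = (y_(i+1) − y_i)/h_i = -7/3, 5/2:
  3·m_0 + 10·m_1 + 2·m_2 = 6(Δ_1 - Δ_0) = 29
Clamped end conditions give two more equations: 2h_0·m_0 + h_0·m_1 = 6(Δ_0 - S'(1)) = -38 and h_1·m_1 + 2h_1·m_2 = 6(S'(6) - Δ_1) = 15.
Solving: m_0 = -271/30, m_1 = 27/5, m_2 = 21/20.
On [4, 6], S(t) = 1 - 29/20·(t - 4) + 27/10·(t - 4)² - 29/80·(t - 4)³.
With (t - 4) = 4/3: S(16/3) = 406/135.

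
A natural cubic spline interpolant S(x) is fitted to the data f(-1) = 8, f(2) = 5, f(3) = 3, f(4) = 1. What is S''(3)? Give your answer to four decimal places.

Write M_i for S''(x_i). With h_i = 3, 1, 1 and divided differences Δ_i = -1, -2, -2, the continuity of S' gives the tridiagonal system
  3·M_0 + 8·M_1 + 1·M_2 = 6(Δ_1 - Δ_0) = -6
  1·M_1 + 4·M_2 + 1·M_3 = 6(Δ_2 - Δ_1) = 0
Natural end conditions: M_0 = M_3 = 0.
Solving the tridiagonal system: M_0 = 0, M_1 = -24/31, M_2 = 6/31, M_3 = 0.

0.1935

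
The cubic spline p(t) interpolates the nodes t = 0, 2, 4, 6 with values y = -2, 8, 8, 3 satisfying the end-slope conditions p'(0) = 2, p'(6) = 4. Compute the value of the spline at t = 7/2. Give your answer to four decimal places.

Put M_i = p'' at the i-th knot. Here h = (2, 2, 2) and Δ = (5, 0, -5/2), so the interior equations h_(i-1)·M_(i-1) + 2(h_(i-1)+h_i)·M_i + h_i·M_(i+1) = 6(Δ_i − Δ_(i-1)) read
  2·M_0 + 8·M_1 + 2·M_2 = 6(Δ_1 - Δ_0) = -30
  2·M_1 + 8·M_2 + 2·M_3 = 6(Δ_2 - Δ_1) = -15
Clamped end conditions give two more equations: 2h_0·M_0 + h_0·M_1 = 6(Δ_0 - p'(0)) = 18 and h_2·M_2 + 2h_2·M_3 = 6(p'(6) - Δ_2) = 39.
Hence M_0 = 203/30, M_1 = -68/15, M_2 = -109/30, M_3 = 347/30.
On [2, 4], p(t) = 8 + 127/30·(t - 2) - 34/15·(t - 2)² + 3/40·(t - 2)³.
With (t - 2) = 3/2: p(7/2) = 3041/320.

9.5031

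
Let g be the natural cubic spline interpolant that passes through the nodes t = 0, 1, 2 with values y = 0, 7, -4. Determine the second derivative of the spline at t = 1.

-27

Let σ_i = g''(x_i). Step sizes h_i = 1, 1; slopes of the chords Δ_i = (y_(i+1) - y_i)/h_i = 7, -11.
  1·σ_0 + 4·σ_1 + 1·σ_2 = 6(Δ_1 - Δ_0) = -108
Natural end conditions: σ_0 = σ_2 = 0.
Solving: σ_0 = 0, σ_1 = -27, σ_2 = 0.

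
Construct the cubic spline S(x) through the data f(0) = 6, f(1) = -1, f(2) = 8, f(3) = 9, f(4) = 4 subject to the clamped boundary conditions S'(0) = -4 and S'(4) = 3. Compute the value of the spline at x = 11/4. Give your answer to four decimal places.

10.1035

Write m_i for S''(x_i). With h_i = 1, 1, 1, 1 and divided differences Δ_i = -7, 9, 1, -5, the continuity of S' gives the tridiagonal system
  1·m_0 + 4·m_1 + 1·m_2 = 6(Δ_1 - Δ_0) = 96
  1·m_1 + 4·m_2 + 1·m_3 = 6(Δ_2 - Δ_1) = -48
  1·m_2 + 4·m_3 + 1·m_4 = 6(Δ_3 - Δ_2) = -36
Clamped end conditions give two more equations: 2h_0·m_0 + h_0·m_1 = 6(Δ_0 - S'(0)) = -18 and h_3·m_3 + 2h_3·m_4 = 6(S'(4) - Δ_3) = 48.
Solving the tridiagonal system: m_0 = -743/28, m_1 = 491/14, m_2 = -71/4, m_3 = -169/14, m_4 = 841/28.
On [2, 3], S(x) = 8 + 125/14·(x - 2) - 71/8·(x - 2)² + 53/56·(x - 2)³.
With (x - 2) = 3/4: S(11/4) = 5173/512.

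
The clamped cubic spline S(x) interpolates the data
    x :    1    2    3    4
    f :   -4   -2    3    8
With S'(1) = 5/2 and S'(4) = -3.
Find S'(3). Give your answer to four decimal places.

Put σ_i = S'' at the i-th knot. Here h = (1, 1, 1) and Δ = (2, 5, 5), so the interior equations h_(i-1)·σ_(i-1) + 2(h_(i-1)+h_i)·σ_i + h_i·σ_(i+1) = 6(Δ_i − Δ_(i-1)) read
  1·σ_0 + 4·σ_1 + 1·σ_2 = 6(Δ_1 - Δ_0) = 18
  1·σ_1 + 4·σ_2 + 1·σ_3 = 6(Δ_2 - Δ_1) = 0
Clamped end conditions give two more equations: 2h_0·σ_0 + h_0·σ_1 = 6(Δ_0 - S'(1)) = -3 and h_2·σ_2 + 2h_2·σ_3 = 6(S'(4) - Δ_2) = -48.
Forward elimination and back-substitution give σ_0 = -52/15, σ_1 = 59/15, σ_2 = 86/15, σ_3 = -403/15.
On [3, 4], S'(x) = b_2 + 2c_2·(x - 3) + 3d_2·(x - 3)² with b_2 = Δ_2 - h_2(2σ_2 + σ_3)/6 = 227/30, c_2 = σ_2/2 = 43/15, d_2 = (σ_3 - σ_2)/(6h_2) = -163/30. So S'(3) = 227/30.

7.5667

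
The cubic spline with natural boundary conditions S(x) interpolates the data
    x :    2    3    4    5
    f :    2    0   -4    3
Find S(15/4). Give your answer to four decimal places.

-3.7094

Write σ_i for S''(x_i). With h_i = 1, 1, 1 and divided differences Δ_i = -2, -4, 7, the continuity of S' gives the tridiagonal system
  1·σ_0 + 4·σ_1 + 1·σ_2 = 6(Δ_1 - Δ_0) = -12
  1·σ_1 + 4·σ_2 + 1·σ_3 = 6(Δ_2 - Δ_1) = 66
Natural end conditions: σ_0 = σ_3 = 0.
Forward elimination and back-substitution give σ_0 = 0, σ_1 = -38/5, σ_2 = 92/5, σ_3 = 0.
On [3, 4], S(x) = 0 - 68/15·(x - 3) - 19/5·(x - 3)² + 13/3·(x - 3)³.
With (x - 3) = 3/4: S(15/4) = -1187/320.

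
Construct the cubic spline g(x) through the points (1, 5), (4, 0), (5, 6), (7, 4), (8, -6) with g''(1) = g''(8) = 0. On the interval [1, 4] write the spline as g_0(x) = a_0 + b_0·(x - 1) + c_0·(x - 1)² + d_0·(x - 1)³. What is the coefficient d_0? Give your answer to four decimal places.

0.3591

Let m_i = g''(x_i). Step sizes h_i = 3, 1, 2, 1; slopes of the chords Δ_i = (y_(i+1) - y_i)/h_i = -5/3, 6, -1, -10.
  3·m_0 + 8·m_1 + 1·m_2 = 6(Δ_1 - Δ_0) = 46
  1·m_1 + 6·m_2 + 2·m_3 = 6(Δ_2 - Δ_1) = -42
  2·m_2 + 6·m_3 + 1·m_4 = 6(Δ_3 - Δ_2) = -54
Natural end conditions: m_0 = m_4 = 0.
Forward elimination and back-substitution give m_0 = 0, m_1 = 808/125, m_2 = -714/125, m_3 = -887/125, m_4 = 0.
On [1, 4], with g_0(x) = a_0 + b_0·(x - 1) + c_0·(x - 1)² + d_0·(x - 1)³: c_0 = m_0/2 = 0, d_0 = (m_1 - m_0)/(6h_0) = 404/1125, b_0 = Δ_0 - h_0(2m_0 + m_1)/6 = -1837/375.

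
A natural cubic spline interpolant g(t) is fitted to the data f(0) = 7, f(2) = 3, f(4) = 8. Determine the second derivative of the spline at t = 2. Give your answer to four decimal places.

Let σ_i = g''(x_i). Step sizes h_i = 2, 2; slopes of the chords Δ_i = (y_(i+1) - y_i)/h_i = -2, 5/2.
  2·σ_0 + 8·σ_1 + 2·σ_2 = 6(Δ_1 - Δ_0) = 27
Natural end conditions: σ_0 = σ_2 = 0.
Solving the tridiagonal system: σ_0 = 0, σ_1 = 27/8, σ_2 = 0.

3.3750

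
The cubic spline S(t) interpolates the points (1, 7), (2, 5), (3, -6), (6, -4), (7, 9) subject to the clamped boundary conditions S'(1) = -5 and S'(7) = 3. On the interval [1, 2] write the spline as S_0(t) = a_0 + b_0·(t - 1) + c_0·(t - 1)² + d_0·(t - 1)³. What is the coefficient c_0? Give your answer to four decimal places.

9.5088

Put M_i = S'' at the i-th knot. Here h = (1, 1, 3, 1) and Δ = (-2, -11, 2/3, 13), so the interior equations h_(i-1)·M_(i-1) + 2(h_(i-1)+h_i)·M_i + h_i·M_(i+1) = 6(Δ_i − Δ_(i-1)) read
  1·M_0 + 4·M_1 + 1·M_2 = 6(Δ_1 - Δ_0) = -54
  1·M_1 + 8·M_2 + 3·M_3 = 6(Δ_2 - Δ_1) = 70
  3·M_2 + 8·M_3 + 1·M_4 = 6(Δ_3 - Δ_2) = 74
Clamped end conditions give two more equations: 2h_0·M_0 + h_0·M_1 = 6(Δ_0 - S'(1)) = 18 and h_3·M_3 + 2h_3·M_4 = 6(S'(7) - Δ_3) = -60.
Hence M_0 = 1084/57, M_1 = -1142/57, M_2 = 406/57, M_3 = 628/57, M_4 = -2024/57.
On [1, 2], with S_0(t) = a_0 + b_0·(t - 1) + c_0·(t - 1)² + d_0·(t - 1)³: c_0 = M_0/2 = 542/57, d_0 = (M_1 - M_0)/(6h_0) = -371/57, b_0 = Δ_0 - h_0(2M_0 + M_1)/6 = -5.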